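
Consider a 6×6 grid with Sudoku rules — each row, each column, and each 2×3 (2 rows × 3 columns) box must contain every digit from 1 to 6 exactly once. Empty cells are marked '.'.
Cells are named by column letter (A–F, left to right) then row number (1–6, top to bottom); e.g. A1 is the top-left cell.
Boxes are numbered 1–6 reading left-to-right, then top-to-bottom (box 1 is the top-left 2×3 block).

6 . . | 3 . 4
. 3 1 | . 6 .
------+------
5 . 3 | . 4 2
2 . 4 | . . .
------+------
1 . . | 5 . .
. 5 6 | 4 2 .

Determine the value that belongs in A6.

3

Row 6 already contains {2, 4, 5, 6}.
Column A already contains {1, 2, 5, 6}.
Its 2×3 block (box 5) already contains {1, 5, 6}.
The only value from 1–6 not eliminated is 3, so A6 = 3.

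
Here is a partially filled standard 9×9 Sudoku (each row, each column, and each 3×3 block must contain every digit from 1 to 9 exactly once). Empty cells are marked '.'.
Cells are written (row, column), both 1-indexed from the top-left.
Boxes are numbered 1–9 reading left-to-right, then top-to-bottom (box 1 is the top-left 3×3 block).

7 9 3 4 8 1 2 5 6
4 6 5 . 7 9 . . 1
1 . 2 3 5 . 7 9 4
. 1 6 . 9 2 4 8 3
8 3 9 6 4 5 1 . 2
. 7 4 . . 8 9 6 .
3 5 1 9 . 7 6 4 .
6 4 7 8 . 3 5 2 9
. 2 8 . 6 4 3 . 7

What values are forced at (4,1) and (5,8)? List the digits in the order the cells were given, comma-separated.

For (4,1):
  Row 4 already contains {1, 2, 3, 4, 6, 8, 9}.
  Column 1 already contains {1, 3, 4, 6, 7, 8}.
  Its 3×3 block (box 4) already contains {1, 3, 4, 6, 7, 8, 9}.
  The only value from 1–9 not eliminated is 5, so (4,1) = 5.
For (5,8):
  Row 5 already contains {1, 2, 3, 4, 5, 6, 8, 9}.
  Column 8 already contains {2, 4, 5, 6, 8, 9}.
  Its 3×3 block (box 6) already contains {1, 2, 3, 4, 6, 8, 9}.
  The only value from 1–9 not eliminated is 7, so (5,8) = 7.

5,7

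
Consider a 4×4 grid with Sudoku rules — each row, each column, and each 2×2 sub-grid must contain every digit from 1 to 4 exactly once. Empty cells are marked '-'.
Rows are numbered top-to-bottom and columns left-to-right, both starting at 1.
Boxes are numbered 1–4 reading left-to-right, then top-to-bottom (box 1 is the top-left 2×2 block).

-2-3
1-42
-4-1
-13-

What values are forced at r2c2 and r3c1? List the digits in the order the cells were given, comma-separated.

3,3

For r2c2:
  Row 2 already contains {1, 2, 4}.
  Column 2 already contains {1, 2, 4}.
  Its 2×2 block (box 1) already contains {1, 2}.
  The only value from 1–4 not eliminated is 3, so r2c2 = 3.
For r3c1:
  Consider where 3 can go in column 1.
  r1c1 is out (row 1 already has a 3).
  r4c1 is out (row 4 already has a 3).
  So the only cell in column 1 that can hold 3 is r3c1.
  So r3c1 = 3.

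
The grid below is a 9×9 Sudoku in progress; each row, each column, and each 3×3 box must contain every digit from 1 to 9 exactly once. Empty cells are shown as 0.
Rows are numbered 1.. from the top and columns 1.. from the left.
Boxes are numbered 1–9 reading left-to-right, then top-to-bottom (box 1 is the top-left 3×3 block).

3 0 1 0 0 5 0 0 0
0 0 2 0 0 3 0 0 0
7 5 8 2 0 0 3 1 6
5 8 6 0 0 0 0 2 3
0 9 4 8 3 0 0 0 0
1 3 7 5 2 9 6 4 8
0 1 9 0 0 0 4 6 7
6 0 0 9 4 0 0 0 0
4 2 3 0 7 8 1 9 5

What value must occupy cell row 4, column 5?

Row 4 already contains {2, 3, 5, 6, 8}.
Column 5 already contains {2, 3, 4, 7}.
Its 3×3 block (box 5) already contains {2, 3, 5, 8, 9}.
The only value from 1–9 not eliminated is 1, so row 4, column 5 = 1.

1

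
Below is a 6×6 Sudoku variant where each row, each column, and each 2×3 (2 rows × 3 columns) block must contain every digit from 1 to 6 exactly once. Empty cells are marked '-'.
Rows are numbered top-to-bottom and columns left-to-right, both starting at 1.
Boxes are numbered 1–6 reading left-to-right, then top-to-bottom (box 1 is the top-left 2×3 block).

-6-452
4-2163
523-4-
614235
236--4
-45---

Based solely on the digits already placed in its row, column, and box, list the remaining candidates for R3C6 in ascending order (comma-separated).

1,6

Row 3 already contains {2, 3, 4, 5}.
Column 6 already contains {2, 3, 4, 5}.
Its 2×3 block (box 4) already contains {2, 3, 4, 5}.
Removing those from 1–6 leaves {1, 6} as the candidates for R3C6.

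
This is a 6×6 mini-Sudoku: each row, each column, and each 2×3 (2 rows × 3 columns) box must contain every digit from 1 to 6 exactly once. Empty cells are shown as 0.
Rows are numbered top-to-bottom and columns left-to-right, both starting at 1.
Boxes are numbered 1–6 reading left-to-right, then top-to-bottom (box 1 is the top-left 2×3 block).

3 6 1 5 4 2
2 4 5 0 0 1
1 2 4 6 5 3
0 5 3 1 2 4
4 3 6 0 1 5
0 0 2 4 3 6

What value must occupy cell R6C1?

Row 6 already contains {2, 3, 4, 6}.
Column 1 already contains {1, 2, 3, 4}.
Its 2×3 block (box 5) already contains {2, 3, 4, 6}.
The only value from 1–6 not eliminated is 5, so R6C1 = 5.

5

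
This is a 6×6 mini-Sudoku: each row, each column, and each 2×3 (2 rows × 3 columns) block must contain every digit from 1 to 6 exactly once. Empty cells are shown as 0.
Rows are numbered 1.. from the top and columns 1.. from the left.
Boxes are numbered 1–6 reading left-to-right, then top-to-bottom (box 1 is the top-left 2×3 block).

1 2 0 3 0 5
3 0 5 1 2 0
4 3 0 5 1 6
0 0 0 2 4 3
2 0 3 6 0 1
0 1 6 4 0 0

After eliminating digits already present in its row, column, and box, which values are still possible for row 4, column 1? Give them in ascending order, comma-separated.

5,6

Row 4 already contains {2, 3, 4}.
Column 1 already contains {1, 2, 3, 4}.
Its 2×3 block (box 3) already contains {3, 4}.
Removing those from 1–6 leaves {5, 6} as the candidates for row 4, column 1.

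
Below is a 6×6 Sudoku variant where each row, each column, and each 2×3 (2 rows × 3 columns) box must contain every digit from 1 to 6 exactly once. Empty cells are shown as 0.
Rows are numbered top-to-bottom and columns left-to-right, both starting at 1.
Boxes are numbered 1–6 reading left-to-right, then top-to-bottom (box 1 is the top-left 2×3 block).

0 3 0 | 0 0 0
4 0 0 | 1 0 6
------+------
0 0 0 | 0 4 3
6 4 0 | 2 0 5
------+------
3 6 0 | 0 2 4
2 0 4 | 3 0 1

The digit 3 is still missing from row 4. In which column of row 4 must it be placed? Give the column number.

3

Consider where 3 can go in row 4.
r4c5 is out (box 4 already has a 3).
So the only cell in row 4 that can hold 3 is r4c3.
That is column 3.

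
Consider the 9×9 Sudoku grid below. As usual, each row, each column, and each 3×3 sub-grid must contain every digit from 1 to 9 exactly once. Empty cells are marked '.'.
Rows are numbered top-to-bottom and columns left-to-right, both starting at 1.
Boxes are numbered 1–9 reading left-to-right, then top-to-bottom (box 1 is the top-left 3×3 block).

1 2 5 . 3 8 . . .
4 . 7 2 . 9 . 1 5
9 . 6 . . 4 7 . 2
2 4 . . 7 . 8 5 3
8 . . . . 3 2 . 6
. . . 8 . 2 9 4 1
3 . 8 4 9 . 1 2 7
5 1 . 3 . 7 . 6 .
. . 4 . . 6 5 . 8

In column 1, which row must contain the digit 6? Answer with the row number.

Consider where 6 can go in column 1.
r9c1 is out (row 9 already has a 6).
So the only cell in column 1 that can hold 6 is r6c1.
That is row 6.

6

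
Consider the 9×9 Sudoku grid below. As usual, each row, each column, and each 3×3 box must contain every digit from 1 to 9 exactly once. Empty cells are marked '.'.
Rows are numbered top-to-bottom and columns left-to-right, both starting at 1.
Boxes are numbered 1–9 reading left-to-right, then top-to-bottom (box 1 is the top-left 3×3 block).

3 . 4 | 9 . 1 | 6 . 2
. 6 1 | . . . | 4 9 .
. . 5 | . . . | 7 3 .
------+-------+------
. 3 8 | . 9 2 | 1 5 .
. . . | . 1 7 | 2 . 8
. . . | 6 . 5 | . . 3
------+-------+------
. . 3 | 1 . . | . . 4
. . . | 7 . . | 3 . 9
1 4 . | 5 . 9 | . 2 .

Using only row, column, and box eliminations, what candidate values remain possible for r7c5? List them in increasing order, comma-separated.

2,6,8

Row 7 already contains {1, 3, 4}.
Column 5 already contains {1, 9}.
Its 3×3 block (box 8) already contains {1, 5, 7, 9}.
Removing those from 1–9 leaves {2, 6, 8} as the candidates for r7c5.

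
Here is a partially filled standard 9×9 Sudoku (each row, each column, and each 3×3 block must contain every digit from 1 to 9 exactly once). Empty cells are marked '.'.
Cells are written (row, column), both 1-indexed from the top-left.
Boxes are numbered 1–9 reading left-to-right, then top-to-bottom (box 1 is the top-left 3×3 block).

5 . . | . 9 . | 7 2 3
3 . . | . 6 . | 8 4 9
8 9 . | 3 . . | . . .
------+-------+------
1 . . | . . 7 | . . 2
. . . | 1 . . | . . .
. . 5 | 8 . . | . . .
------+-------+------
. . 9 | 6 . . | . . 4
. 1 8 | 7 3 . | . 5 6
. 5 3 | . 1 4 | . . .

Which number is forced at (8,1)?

Cell (8,1) itself could take any of {2, 4} by direct elimination.
Consider where 4 can go in box 7.
(7,1) is out (row 7 already has a 4).
(7,2) is out (row 7 already has a 4).
(9,1) is out (row 9 already has a 4).
So the only cell in box 7 that can hold 4 is (8,1).
Therefore (8,1) = 4.

4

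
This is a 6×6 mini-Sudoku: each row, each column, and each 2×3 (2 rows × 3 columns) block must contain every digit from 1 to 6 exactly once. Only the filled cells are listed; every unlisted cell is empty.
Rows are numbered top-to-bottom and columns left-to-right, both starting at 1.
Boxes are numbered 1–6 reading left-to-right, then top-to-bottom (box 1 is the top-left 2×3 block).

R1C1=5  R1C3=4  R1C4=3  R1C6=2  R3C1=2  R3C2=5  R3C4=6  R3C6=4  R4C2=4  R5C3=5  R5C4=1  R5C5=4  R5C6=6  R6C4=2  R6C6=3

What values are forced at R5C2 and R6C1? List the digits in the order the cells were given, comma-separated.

For R5C2:
  Consider where 2 can go in row 5.
  R5C1 is out (column 1 already has a 2).
  So the only cell in row 5 that can hold 2 is R5C2.
  So R5C2 = 2.
For R6C1:
  Consider where 4 can go in column 1.
  R2C1 is out (box 1 already has a 4).
  R4C1 is out (row 4 already has a 4).
  R5C1 is out (row 5 already has a 4).
  So the only cell in column 1 that can hold 4 is R6C1.
  So R6C1 = 4.

2,4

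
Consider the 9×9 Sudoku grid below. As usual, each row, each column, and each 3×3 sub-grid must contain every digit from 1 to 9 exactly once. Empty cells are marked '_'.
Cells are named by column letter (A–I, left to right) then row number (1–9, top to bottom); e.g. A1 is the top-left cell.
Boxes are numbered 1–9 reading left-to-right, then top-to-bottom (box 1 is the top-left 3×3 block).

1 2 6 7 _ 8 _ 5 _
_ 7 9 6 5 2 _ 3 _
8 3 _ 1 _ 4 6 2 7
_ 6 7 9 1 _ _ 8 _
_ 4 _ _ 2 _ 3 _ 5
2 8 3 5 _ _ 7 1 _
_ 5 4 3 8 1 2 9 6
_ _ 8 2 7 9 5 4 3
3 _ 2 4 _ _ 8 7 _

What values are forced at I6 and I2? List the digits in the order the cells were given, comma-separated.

For I6:
  Consider where 9 can go in row 6.
  E6 is out (box 5 already has a 9).
  F6 is out (column F already has a 9).
  So the only cell in row 6 that can hold 9 is I6.
  So I6 = 9.
For I2:
  Consider where 8 can go in column I.
  I1 is out (row 1 already has a 8).
  I4 is out (row 4 already has a 8).
  I6 is out (row 6 already has a 8).
  I9 is out (row 9 already has a 8).
  So the only cell in column I that can hold 8 is I2.
  So I2 = 8.

9,8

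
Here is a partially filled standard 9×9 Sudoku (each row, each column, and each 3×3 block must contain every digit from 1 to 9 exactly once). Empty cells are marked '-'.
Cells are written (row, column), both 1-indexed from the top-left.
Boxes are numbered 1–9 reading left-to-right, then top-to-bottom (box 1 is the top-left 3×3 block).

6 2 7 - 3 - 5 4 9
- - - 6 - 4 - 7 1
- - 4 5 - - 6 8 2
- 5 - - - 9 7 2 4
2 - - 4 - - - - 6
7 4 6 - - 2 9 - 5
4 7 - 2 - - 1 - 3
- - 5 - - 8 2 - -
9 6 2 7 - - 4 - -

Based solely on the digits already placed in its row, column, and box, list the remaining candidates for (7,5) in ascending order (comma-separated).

Row 7 already contains {1, 2, 3, 4, 7}.
Column 5 already contains {3}.
Its 3×3 block (box 8) already contains {2, 7, 8}.
Removing those from 1–9 leaves {5, 6, 9} as the candidates for (7,5).

5,6,9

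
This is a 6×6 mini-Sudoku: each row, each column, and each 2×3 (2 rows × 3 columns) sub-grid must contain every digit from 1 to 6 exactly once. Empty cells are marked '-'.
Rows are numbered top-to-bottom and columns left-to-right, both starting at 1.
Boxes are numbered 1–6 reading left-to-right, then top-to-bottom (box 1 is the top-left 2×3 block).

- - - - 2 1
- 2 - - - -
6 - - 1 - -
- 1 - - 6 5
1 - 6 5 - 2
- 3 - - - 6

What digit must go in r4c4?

Cell r4c4 itself could take any of {2, 3, 4} by direct elimination.
Consider where 2 can go in box 4.
r3c5 is out (column 5 already has a 2).
r3c6 is out (column 6 already has a 2).
So the only cell in box 4 that can hold 2 is r4c4.
Therefore r4c4 = 2.

2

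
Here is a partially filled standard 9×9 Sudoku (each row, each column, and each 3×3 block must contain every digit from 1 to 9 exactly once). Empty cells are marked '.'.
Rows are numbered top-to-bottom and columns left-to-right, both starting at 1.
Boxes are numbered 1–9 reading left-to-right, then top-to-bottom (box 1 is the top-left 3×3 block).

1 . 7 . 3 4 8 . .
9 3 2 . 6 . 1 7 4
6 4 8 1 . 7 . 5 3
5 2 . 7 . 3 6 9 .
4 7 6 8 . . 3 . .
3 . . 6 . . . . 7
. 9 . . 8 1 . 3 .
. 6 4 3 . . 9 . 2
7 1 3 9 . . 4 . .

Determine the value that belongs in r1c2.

5

Row 1 already contains {1, 3, 4, 7, 8}.
Column 2 already contains {1, 2, 3, 4, 6, 7, 9}.
Its 3×3 block (box 1) already contains {1, 2, 3, 4, 6, 7, 8, 9}.
The only value from 1–9 not eliminated is 5, so r1c2 = 5.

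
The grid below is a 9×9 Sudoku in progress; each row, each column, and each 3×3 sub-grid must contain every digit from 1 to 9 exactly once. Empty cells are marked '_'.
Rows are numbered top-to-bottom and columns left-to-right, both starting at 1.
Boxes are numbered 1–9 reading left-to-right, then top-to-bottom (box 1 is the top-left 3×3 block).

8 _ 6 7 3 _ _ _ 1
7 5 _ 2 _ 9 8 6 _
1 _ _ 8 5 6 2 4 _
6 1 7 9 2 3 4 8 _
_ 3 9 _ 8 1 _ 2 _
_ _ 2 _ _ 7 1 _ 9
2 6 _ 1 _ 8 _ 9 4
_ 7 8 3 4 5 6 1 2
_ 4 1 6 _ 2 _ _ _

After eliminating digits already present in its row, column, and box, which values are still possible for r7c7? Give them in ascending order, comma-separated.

Row 7 already contains {1, 2, 4, 6, 8, 9}.
Column 7 already contains {1, 2, 4, 6, 8}.
Its 3×3 block (box 9) already contains {1, 2, 4, 6, 9}.
Removing those from 1–9 leaves {3, 5, 7} as the candidates for r7c7.

3,5,7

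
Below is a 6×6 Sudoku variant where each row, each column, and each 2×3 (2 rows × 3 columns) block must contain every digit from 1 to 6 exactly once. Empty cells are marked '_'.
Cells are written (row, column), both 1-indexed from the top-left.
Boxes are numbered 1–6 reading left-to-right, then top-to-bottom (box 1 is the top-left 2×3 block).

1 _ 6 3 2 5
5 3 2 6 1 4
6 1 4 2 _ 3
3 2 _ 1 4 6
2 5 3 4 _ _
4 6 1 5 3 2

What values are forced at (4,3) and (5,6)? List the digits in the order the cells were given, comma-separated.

5,1

For (4,3):
  Row 4 already contains {1, 2, 3, 4, 6}.
  Column 3 already contains {1, 2, 3, 4, 6}.
  Its 2×3 block (box 3) already contains {1, 2, 3, 4, 6}.
  The only value from 1–6 not eliminated is 5, so (4,3) = 5.
For (5,6):
  Row 5 already contains {2, 3, 4, 5}.
  Column 6 already contains {2, 3, 4, 5, 6}.
  Its 2×3 block (box 6) already contains {2, 3, 4, 5}.
  The only value from 1–6 not eliminated is 1, so (5,6) = 1.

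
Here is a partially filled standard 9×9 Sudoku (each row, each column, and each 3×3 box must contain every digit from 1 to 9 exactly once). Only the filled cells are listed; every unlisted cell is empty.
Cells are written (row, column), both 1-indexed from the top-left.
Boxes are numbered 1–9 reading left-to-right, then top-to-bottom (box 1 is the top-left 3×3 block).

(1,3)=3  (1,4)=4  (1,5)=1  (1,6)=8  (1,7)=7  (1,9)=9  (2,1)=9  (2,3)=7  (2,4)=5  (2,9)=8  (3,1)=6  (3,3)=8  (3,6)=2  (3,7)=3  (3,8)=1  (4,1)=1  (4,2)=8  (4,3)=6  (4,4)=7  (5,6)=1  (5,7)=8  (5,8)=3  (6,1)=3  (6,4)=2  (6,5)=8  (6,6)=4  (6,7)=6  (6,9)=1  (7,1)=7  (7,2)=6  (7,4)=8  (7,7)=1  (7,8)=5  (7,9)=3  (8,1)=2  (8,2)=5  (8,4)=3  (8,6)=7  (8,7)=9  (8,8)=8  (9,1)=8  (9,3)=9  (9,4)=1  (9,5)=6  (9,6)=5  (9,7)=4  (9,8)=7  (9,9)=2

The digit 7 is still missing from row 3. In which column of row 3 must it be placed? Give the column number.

5

Consider where 7 can go in row 3.
(3,2) is out (box 1 already has a 7).
(3,4) is out (column 4 already has a 7).
(3,9) is out (box 3 already has a 7).
So the only cell in row 3 that can hold 7 is (3,5).
That is column 5.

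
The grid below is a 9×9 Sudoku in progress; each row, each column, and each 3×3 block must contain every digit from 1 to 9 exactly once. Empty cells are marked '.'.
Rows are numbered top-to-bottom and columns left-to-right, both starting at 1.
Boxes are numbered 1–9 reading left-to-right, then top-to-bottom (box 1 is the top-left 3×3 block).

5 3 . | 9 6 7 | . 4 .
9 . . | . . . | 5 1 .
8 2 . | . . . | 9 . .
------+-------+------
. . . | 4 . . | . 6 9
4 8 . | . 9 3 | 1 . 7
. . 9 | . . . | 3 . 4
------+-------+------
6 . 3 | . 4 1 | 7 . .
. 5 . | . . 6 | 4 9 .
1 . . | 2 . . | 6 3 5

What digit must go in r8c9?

1

Cell r8c9 itself could take any of {1, 2, 8} by direct elimination.
Consider where 1 can go in row 8.
r8c1 is out (column 1 already has a 1).
r8c3 is out (box 7 already has a 1).
r8c4 is out (box 8 already has a 1).
r8c5 is out (box 8 already has a 1).
So the only cell in row 8 that can hold 1 is r8c9.
Therefore r8c9 = 1.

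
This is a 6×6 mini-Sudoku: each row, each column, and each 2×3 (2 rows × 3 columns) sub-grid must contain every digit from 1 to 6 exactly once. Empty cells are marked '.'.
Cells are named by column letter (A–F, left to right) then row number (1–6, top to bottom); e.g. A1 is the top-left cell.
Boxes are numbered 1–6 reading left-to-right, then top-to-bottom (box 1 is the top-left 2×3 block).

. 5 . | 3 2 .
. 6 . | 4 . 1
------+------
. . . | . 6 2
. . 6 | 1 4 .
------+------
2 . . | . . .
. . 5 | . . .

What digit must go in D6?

Cell D6 itself could take any of {2, 6} by direct elimination.
Consider where 2 can go in column D.
D3 is out (row 3 already has a 2).
D5 is out (row 5 already has a 2).
So the only cell in column D that can hold 2 is D6.
Therefore D6 = 2.

2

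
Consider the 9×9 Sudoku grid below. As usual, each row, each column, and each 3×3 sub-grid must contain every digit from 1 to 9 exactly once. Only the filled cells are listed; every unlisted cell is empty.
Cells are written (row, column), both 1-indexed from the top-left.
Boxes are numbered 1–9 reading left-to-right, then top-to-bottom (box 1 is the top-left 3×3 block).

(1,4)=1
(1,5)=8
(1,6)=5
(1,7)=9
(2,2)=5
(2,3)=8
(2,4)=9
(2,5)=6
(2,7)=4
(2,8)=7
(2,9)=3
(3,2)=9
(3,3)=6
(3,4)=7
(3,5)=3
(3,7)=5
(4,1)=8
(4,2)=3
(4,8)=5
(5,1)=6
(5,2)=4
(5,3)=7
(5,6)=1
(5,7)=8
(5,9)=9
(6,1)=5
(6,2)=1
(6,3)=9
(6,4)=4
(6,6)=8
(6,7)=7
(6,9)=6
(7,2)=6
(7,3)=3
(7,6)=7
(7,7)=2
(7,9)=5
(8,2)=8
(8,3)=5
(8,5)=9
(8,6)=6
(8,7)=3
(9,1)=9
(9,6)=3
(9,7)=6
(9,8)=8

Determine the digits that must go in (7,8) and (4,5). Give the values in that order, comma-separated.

For (7,8):
  Consider where 9 can go in column 8.
  (1,8) is out (row 1 already has a 9).
  (3,8) is out (row 3 already has a 9).
  (5,8) is out (row 5 already has a 9).
  (6,8) is out (row 6 already has a 9).
  (8,8) is out (row 8 already has a 9).
  So the only cell in column 8 that can hold 9 is (7,8).
  So (7,8) = 9.
For (4,5):
  Consider where 7 can go in box 5.
  (4,4) is out (column 4 already has a 7).
  (4,6) is out (column 6 already has a 7).
  (5,4) is out (row 5 already has a 7).
  (5,5) is out (row 5 already has a 7).
  (6,5) is out (row 6 already has a 7).
  So the only cell in box 5 that can hold 7 is (4,5).
  So (4,5) = 7.

9,7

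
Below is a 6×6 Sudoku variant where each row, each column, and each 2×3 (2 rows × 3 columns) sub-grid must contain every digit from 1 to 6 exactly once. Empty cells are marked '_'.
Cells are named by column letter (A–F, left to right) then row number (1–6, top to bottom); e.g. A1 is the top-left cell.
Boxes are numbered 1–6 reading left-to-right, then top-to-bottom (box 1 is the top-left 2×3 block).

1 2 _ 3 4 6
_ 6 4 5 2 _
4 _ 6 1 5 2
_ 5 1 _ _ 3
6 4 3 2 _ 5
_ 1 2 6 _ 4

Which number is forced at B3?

3

Row 3 already contains {1, 2, 4, 5, 6}.
Column B already contains {1, 2, 4, 5, 6}.
Its 2×3 block (box 3) already contains {1, 4, 5, 6}.
The only value from 1–6 not eliminated is 3, so B3 = 3.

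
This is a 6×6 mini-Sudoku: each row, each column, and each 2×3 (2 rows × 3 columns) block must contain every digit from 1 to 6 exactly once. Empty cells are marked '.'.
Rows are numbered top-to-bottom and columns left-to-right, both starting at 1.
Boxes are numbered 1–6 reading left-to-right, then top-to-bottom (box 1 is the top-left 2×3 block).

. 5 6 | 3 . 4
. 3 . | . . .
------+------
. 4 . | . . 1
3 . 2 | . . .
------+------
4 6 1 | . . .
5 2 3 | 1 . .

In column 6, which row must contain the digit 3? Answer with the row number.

Consider where 3 can go in column 6.
r2c6 is out (row 2 already has a 3).
r4c6 is out (row 4 already has a 3).
r6c6 is out (row 6 already has a 3).
So the only cell in column 6 that can hold 3 is r5c6.
That is row 5.

5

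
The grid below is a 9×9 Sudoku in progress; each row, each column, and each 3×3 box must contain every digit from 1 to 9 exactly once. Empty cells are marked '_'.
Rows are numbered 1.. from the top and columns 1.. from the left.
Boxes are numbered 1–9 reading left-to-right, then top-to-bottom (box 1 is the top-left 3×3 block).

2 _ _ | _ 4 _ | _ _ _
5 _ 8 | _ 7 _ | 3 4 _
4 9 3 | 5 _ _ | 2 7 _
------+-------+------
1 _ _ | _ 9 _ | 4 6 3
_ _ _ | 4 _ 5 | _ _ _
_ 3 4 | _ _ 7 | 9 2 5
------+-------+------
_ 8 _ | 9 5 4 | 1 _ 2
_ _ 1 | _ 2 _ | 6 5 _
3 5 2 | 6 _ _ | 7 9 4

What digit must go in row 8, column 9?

Row 8 already contains {1, 2, 5, 6}.
Column 9 already contains {2, 3, 4, 5}.
Its 3×3 block (box 9) already contains {1, 2, 4, 5, 6, 7, 9}.
The only value from 1–9 not eliminated is 8, so row 8, column 9 = 8.

8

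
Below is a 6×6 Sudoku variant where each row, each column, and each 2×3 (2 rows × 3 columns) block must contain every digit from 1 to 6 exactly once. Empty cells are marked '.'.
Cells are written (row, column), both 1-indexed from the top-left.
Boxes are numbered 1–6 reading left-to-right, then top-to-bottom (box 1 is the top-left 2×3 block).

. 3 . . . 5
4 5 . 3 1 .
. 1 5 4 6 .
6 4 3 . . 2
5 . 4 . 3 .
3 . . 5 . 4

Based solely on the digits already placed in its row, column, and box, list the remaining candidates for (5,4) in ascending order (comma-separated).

Row 5 already contains {3, 4, 5}.
Column 4 already contains {3, 4, 5}.
Its 2×3 block (box 6) already contains {3, 4, 5}.
Removing those from 1–6 leaves {1, 2, 6} as the candidates for (5,4).

1,2,6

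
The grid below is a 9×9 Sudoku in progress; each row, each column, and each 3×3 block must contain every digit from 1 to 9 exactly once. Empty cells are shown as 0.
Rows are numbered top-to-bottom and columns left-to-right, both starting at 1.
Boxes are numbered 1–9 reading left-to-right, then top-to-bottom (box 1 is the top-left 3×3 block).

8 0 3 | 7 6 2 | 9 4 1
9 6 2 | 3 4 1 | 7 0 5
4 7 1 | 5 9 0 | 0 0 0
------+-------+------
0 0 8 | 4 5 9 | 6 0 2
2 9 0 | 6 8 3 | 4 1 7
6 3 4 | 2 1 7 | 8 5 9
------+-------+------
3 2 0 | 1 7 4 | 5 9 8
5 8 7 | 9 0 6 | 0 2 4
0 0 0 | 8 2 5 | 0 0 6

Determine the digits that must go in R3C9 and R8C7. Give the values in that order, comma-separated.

For R3C9:
  Row 3 already contains {1, 4, 5, 7, 9}.
  Column 9 already contains {1, 2, 4, 5, 6, 7, 8, 9}.
  Its 3×3 block (box 3) already contains {1, 4, 5, 7, 9}.
  The only value from 1–9 not eliminated is 3, so R3C9 = 3.
For R8C7:
  Consider where 1 can go in row 8.
  R8C5 is out (column 5 already has a 1).
  So the only cell in row 8 that can hold 1 is R8C7.
  So R8C7 = 1.

3,1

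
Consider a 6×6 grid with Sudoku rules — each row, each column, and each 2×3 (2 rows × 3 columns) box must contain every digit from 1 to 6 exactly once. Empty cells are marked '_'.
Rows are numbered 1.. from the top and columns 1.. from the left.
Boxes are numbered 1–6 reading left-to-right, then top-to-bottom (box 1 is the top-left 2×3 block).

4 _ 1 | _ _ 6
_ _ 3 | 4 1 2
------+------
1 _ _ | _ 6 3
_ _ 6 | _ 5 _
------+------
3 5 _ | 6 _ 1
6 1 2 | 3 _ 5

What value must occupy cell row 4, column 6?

4

Row 4 already contains {5, 6}.
Column 6 already contains {1, 2, 3, 5, 6}.
Its 2×3 block (box 4) already contains {3, 5, 6}.
The only value from 1–6 not eliminated is 4, so row 4, column 6 = 4.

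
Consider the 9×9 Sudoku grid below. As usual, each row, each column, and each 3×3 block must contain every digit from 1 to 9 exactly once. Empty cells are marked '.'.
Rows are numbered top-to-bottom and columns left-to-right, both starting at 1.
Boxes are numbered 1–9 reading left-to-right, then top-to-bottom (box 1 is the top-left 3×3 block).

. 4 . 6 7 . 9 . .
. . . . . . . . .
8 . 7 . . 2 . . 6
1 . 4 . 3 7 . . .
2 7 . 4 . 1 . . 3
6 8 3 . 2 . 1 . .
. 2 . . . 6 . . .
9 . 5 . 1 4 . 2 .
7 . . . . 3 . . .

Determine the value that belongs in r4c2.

5

Cell r4c2 itself could take any of {5, 9} by direct elimination.
Consider where 5 can go in box 4.
r5c3 is out (column 3 already has a 5).
So the only cell in box 4 that can hold 5 is r4c2.
Therefore r4c2 = 5.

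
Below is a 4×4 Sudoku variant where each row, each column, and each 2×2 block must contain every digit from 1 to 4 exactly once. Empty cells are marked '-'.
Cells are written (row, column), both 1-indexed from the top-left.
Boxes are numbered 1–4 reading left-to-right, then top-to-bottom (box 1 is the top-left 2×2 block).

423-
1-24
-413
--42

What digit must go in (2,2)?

Row 2 already contains {1, 2, 4}.
Column 2 already contains {2, 4}.
Its 2×2 block (box 1) already contains {1, 2, 4}.
The only value from 1–4 not eliminated is 3, so (2,2) = 3.

3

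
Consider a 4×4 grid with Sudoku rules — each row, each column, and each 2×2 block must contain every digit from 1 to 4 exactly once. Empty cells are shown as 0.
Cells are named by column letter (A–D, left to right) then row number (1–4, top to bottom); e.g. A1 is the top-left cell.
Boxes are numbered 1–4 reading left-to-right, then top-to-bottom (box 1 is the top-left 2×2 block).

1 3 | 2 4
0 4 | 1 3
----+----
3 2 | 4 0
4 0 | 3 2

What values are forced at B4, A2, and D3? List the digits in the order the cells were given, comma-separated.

For B4:
  Row 4 already contains {2, 3, 4}.
  Column B already contains {2, 3, 4}.
  Its 2×2 block (box 3) already contains {2, 3, 4}.
  The only value from 1–4 not eliminated is 1, so B4 = 1.
For A2:
  Row 2 already contains {1, 3, 4}.
  Column A already contains {1, 3, 4}.
  Its 2×2 block (box 1) already contains {1, 3, 4}.
  The only value from 1–4 not eliminated is 2, so A2 = 2.
For D3:
  Row 3 already contains {2, 3, 4}.
  Column D already contains {2, 3, 4}.
  Its 2×2 block (box 4) already contains {2, 3, 4}.
  The only value from 1–4 not eliminated is 1, so D3 = 1.

1,2,1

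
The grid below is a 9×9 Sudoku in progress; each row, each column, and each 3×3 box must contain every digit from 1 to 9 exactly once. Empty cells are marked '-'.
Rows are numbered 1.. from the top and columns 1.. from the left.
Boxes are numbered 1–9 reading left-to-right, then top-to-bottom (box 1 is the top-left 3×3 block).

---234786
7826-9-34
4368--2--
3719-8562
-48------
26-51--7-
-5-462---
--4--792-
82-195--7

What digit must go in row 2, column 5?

Row 2 already contains {2, 3, 4, 6, 7, 8, 9}.
Column 5 already contains {1, 3, 6, 9}.
Its 3×3 block (box 2) already contains {2, 3, 4, 6, 8, 9}.
The only value from 1–9 not eliminated is 5, so row 2, column 5 = 5.

5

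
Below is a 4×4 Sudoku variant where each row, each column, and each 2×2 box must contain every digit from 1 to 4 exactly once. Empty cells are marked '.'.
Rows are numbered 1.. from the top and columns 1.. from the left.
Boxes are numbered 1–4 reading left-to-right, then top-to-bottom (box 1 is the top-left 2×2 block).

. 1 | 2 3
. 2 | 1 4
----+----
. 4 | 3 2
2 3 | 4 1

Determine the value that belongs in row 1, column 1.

Row 1 already contains {1, 2, 3}.
Column 1 already contains {2}.
Its 2×2 block (box 1) already contains {1, 2}.
The only value from 1–4 not eliminated is 4, so row 1, column 1 = 4.

4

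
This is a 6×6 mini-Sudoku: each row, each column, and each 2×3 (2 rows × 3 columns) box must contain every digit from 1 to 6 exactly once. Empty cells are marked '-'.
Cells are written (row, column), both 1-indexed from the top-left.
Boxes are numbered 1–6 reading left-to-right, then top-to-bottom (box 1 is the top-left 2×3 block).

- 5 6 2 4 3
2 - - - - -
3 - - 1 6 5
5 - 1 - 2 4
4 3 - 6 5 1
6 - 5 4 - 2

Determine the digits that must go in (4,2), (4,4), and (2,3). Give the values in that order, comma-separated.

6,3,3

For (4,2):
  Row 4 already contains {1, 2, 4, 5}.
  Column 2 already contains {3, 5}.
  Its 2×3 block (box 3) already contains {1, 3, 5}.
  The only value from 1–6 not eliminated is 6, so (4,2) = 6.
For (4,4):
  Row 4 already contains {1, 2, 4, 5}.
  Column 4 already contains {1, 2, 4, 6}.
  Its 2×3 block (box 4) already contains {1, 2, 4, 5, 6}.
  The only value from 1–6 not eliminated is 3, so (4,4) = 3.
For (2,3):
  Consider where 3 can go in column 3.
  (3,3) is out (row 3 already has a 3).
  (5,3) is out (row 5 already has a 3).
  So the only cell in column 3 that can hold 3 is (2,3).
  So (2,3) = 3.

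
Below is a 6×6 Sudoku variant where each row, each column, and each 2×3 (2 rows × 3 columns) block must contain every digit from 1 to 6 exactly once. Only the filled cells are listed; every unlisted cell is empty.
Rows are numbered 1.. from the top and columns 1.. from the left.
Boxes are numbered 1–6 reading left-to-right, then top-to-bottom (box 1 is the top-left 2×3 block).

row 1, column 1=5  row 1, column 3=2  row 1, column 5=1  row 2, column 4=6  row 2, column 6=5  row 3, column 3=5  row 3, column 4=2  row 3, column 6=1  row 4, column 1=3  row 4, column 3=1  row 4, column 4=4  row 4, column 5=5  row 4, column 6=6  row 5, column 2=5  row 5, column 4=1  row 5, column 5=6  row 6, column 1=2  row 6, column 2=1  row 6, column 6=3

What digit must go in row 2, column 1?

Cell row 2, column 1 itself could take any of {1, 4} by direct elimination.
Consider where 1 can go in box 1.
row 1, column 2 is out (row 1 already has a 1).
row 2, column 2 is out (column 2 already has a 1).
row 2, column 3 is out (column 3 already has a 1).
So the only cell in box 1 that can hold 1 is row 2, column 1.
Therefore row 2, column 1 = 1.

1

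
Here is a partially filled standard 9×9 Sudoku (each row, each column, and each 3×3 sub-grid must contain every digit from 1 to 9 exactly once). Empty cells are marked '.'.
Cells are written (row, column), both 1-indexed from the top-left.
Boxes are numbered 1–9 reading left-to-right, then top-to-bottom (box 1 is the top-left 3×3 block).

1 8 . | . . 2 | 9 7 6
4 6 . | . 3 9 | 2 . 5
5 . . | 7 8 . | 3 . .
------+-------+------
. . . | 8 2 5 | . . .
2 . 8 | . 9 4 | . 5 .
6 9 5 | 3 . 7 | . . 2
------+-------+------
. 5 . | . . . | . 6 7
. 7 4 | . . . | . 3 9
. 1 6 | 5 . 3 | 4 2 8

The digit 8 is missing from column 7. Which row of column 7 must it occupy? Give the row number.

6

Consider where 8 can go in column 7.
(4,7) is out (row 4 already has a 8).
(5,7) is out (row 5 already has a 8).
(7,7) is out (box 9 already has a 8).
(8,7) is out (box 9 already has a 8).
So the only cell in column 7 that can hold 8 is (6,7).
That is row 6.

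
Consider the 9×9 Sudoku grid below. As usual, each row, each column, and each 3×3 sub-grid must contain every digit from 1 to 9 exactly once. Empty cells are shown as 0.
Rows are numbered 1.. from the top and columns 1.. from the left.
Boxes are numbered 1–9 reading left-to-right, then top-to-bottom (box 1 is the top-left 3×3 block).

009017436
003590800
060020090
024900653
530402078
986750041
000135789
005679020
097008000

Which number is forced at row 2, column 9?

2

Cell row 2, column 9 itself could take any of {2, 7} by direct elimination.
Consider where 2 can go in column 9.
row 3, column 9 is out (row 3 already has a 2).
row 8, column 9 is out (row 8 already has a 2).
row 9, column 9 is out (box 9 already has a 2).
So the only cell in column 9 that can hold 2 is row 2, column 9.
Therefore row 2, column 9 = 2.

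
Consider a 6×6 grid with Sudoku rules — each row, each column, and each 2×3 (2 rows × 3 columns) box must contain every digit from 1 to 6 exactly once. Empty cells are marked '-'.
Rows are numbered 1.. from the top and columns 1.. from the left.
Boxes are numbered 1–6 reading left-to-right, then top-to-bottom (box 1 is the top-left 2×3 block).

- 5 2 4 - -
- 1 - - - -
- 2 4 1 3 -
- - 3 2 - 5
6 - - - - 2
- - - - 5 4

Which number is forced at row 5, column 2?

Cell row 5, column 2 itself could take any of {3, 4} by direct elimination.
Consider where 4 can go in box 5.
row 5, column 3 is out (column 3 already has a 4).
row 6, column 1 is out (row 6 already has a 4).
row 6, column 2 is out (row 6 already has a 4).
row 6, column 3 is out (row 6 already has a 4).
So the only cell in box 5 that can hold 4 is row 5, column 2.
Therefore row 5, column 2 = 4.

4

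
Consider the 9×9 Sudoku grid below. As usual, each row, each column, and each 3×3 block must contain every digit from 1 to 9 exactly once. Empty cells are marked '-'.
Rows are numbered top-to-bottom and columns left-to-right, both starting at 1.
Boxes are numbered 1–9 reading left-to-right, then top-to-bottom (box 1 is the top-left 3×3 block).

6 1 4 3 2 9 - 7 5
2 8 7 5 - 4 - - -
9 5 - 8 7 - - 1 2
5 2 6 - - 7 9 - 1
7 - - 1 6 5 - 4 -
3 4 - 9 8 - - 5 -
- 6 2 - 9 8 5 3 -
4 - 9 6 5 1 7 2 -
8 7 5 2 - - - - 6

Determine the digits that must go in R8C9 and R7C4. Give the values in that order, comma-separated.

8,7

For R8C9:
  Row 8 already contains {1, 2, 4, 5, 6, 7, 9}.
  Column 9 already contains {1, 2, 5, 6}.
  Its 3×3 block (box 9) already contains {2, 3, 5, 6, 7}.
  The only value from 1–9 not eliminated is 8, so R8C9 = 8.
For R7C4:
  Consider where 7 can go in row 7.
  R7C1 is out (column 1 already has a 7).
  R7C9 is out (box 9 already has a 7).
  So the only cell in row 7 that can hold 7 is R7C4.
  So R7C4 = 7.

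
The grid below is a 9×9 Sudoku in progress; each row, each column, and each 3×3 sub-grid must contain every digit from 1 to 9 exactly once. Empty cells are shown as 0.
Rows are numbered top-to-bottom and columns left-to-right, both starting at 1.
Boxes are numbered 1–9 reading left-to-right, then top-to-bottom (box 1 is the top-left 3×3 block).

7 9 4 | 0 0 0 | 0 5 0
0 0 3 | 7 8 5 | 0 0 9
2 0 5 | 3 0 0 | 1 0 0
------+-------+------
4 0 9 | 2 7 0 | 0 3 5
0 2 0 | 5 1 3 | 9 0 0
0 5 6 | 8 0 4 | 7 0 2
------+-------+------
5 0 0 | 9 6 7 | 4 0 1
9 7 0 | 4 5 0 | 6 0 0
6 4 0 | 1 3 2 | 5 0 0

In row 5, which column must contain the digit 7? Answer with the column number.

Consider where 7 can go in row 5.
r5c1 is out (column 1 already has a 7).
r5c8 is out (box 6 already has a 7).
r5c9 is out (box 6 already has a 7).
So the only cell in row 5 that can hold 7 is r5c3.
That is column 3.

3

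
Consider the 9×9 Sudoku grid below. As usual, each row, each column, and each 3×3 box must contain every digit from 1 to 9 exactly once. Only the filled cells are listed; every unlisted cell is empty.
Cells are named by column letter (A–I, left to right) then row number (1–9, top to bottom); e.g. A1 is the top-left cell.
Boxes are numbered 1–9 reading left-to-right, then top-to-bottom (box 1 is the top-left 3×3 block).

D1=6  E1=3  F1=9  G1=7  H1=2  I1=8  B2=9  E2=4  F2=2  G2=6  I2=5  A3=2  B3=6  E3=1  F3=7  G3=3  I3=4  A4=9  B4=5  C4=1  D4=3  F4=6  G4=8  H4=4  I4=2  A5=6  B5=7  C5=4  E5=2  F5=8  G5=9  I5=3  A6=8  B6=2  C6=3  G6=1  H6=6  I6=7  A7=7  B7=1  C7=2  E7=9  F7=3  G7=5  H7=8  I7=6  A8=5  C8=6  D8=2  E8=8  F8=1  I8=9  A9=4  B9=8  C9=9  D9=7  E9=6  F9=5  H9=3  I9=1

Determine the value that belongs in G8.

Row 8 already contains {1, 2, 5, 6, 8, 9}.
Column G already contains {1, 3, 5, 6, 7, 8, 9}.
Its 3×3 block (box 9) already contains {1, 3, 5, 6, 8, 9}.
The only value from 1–9 not eliminated is 4, so G8 = 4.

4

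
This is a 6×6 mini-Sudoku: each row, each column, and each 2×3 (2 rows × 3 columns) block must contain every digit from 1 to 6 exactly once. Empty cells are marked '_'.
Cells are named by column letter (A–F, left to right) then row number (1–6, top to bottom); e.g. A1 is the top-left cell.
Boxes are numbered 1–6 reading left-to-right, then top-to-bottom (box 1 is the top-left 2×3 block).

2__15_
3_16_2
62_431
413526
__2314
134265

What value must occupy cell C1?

Row 1 already contains {1, 2, 5}.
Column C already contains {1, 2, 3, 4}.
Its 2×3 block (box 1) already contains {1, 2, 3}.
The only value from 1–6 not eliminated is 6, so C1 = 6.

6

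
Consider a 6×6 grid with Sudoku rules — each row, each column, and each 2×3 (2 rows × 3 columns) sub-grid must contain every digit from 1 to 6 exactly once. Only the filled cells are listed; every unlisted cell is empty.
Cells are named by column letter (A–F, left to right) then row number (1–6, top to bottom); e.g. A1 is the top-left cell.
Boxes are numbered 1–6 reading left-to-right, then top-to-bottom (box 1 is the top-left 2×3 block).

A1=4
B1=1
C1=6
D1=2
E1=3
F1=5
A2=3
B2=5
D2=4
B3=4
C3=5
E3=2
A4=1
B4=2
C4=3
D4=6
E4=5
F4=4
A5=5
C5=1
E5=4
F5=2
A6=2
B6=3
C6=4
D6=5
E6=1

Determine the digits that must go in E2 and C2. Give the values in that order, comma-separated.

6,2

For E2:
  Row 2 already contains {3, 4, 5}.
  Column E already contains {1, 2, 3, 4, 5}.
  Its 2×3 block (box 2) already contains {2, 3, 4, 5}.
  The only value from 1–6 not eliminated is 6, so E2 = 6.
For C2:
  Row 2 already contains {3, 4, 5}.
  Column C already contains {1, 3, 4, 5, 6}.
  Its 2×3 block (box 1) already contains {1, 3, 4, 5, 6}.
  The only value from 1–6 not eliminated is 2, so C2 = 2.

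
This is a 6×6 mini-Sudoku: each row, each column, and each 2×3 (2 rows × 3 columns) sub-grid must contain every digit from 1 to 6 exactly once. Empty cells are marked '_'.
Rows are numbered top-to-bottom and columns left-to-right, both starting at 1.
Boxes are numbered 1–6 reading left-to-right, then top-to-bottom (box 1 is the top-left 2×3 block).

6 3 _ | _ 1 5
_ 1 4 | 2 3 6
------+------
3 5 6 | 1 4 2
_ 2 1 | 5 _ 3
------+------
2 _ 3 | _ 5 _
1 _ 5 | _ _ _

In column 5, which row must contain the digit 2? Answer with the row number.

Consider where 2 can go in column 5.
R4C5 is out (row 4 already has a 2).
So the only cell in column 5 that can hold 2 is R6C5.
That is row 6.

6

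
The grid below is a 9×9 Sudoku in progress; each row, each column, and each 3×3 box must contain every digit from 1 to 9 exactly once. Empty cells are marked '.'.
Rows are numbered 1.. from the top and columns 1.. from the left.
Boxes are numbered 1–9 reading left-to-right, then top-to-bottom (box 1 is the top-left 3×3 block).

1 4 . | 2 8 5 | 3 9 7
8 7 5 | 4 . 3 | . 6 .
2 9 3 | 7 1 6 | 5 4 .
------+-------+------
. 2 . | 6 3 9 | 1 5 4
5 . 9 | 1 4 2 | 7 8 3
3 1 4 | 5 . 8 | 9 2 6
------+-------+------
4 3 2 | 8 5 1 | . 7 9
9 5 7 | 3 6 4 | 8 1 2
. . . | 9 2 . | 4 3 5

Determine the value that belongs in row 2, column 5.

Row 2 already contains {3, 4, 5, 6, 7, 8}.
Column 5 already contains {1, 2, 3, 4, 5, 6, 8}.
Its 3×3 block (box 2) already contains {1, 2, 3, 4, 5, 6, 7, 8}.
The only value from 1–9 not eliminated is 9, so row 2, column 5 = 9.

9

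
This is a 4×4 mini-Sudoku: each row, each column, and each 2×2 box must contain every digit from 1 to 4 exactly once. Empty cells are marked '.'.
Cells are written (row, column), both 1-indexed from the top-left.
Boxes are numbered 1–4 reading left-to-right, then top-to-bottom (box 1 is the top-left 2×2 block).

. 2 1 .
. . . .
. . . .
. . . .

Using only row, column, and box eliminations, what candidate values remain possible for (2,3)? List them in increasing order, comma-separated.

2,3,4

Row 2 already contains {}.
Column 3 already contains {1}.
Its 2×2 block (box 2) already contains {1}.
Removing those from 1–4 leaves {2, 3, 4} as the candidates for (2,3).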